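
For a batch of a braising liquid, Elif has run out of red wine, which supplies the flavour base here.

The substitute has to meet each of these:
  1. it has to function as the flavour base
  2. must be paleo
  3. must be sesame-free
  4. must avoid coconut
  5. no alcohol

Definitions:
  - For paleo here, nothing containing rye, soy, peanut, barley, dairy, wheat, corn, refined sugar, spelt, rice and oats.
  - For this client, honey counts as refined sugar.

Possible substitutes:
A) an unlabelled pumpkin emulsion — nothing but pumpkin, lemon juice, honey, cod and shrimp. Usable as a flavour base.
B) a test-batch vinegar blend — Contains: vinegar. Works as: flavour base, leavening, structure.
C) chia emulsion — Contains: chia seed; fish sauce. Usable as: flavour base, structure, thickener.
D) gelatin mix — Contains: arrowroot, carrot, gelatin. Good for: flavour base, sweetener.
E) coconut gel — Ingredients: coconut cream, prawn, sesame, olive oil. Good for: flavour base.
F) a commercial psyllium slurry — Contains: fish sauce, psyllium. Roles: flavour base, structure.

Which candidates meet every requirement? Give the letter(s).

B, C, D, F

A: has honey, so not paleo — out
B: only vinegar; none excluded — valid
C: works as a flavour base, no alcohol, paleo — OK
D: only gelatin, carrot and arrowroot; none excluded — OK
E: has sesame, so not sesame-free; has coconut cream, so not coconut-free — no
F: no sesame, paleo — valid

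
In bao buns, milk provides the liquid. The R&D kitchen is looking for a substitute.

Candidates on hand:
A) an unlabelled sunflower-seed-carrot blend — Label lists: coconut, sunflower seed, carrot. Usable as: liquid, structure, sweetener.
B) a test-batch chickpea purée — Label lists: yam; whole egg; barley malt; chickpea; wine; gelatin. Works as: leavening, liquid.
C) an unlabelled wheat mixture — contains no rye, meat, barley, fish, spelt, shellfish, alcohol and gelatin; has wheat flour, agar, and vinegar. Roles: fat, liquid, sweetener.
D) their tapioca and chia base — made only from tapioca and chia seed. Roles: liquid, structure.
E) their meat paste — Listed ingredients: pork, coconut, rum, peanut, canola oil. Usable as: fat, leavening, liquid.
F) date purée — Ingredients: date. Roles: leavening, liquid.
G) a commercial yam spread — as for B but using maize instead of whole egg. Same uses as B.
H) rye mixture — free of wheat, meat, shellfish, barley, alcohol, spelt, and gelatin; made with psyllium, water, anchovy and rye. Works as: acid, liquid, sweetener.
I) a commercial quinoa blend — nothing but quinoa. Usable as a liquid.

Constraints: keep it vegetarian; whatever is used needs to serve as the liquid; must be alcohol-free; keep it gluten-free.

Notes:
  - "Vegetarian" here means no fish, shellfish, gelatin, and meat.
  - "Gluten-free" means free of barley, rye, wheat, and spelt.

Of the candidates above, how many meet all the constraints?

A: all constraints satisfied — valid
B: has gelatin, so not vegetarian; has barley malt, so not gluten-free (and 1 more) — reject
C: has wheat flour, so not gluten-free — reject
D: nothing on the exclusion list — valid
E: has pork, so not vegetarian; has rum, so not alcohol-free — reject
F: all constraints satisfied — OK
G: has gelatin, so not vegetarian; has barley malt, so not gluten-free (and 1 more) — out
H: has anchovy, so not vegetarian; has rye, so not gluten-free — reject
I: nothing on the exclusion list — OK

4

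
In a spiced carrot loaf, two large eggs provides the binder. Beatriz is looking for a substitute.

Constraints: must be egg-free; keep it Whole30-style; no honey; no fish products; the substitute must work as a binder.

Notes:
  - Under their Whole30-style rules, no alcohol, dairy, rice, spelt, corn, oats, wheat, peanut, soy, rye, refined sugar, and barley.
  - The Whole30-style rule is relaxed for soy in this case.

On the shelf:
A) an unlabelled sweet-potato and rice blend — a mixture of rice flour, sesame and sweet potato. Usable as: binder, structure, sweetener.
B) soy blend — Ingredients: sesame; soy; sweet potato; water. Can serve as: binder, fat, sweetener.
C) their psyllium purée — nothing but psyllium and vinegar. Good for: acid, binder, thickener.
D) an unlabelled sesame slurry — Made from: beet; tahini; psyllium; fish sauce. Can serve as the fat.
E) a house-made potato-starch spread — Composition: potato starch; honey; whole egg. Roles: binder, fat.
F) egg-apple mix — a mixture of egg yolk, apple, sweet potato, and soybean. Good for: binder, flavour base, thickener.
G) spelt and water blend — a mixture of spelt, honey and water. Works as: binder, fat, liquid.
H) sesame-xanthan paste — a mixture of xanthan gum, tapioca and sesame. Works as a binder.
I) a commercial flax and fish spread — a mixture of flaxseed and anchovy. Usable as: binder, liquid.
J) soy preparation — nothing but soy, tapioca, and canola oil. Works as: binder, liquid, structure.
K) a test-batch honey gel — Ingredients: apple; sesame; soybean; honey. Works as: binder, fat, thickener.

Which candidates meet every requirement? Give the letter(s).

B, C, H, J

A: has rice flour, so not Whole30-style — no
B: soy is permitted under the Whole30-style carve-out; nothing else excluded — valid
C: only vinegar and psyllium; none excluded — valid
D: not usable as a binder; has fish sauce, so not fish-free — reject
E: has honey, so not honey-free; has whole egg, so not egg-free — out
F: has egg yolk, so not egg-free — no
G: has spelt, so not Whole30-style; has honey, so not honey-free — reject
H: all constraints satisfied — keep
I: has anchovy, so not fish-free — reject
J: soy is permitted under the Whole30-style carve-out; nothing else excluded — keep
K: has honey, so not honey-free — out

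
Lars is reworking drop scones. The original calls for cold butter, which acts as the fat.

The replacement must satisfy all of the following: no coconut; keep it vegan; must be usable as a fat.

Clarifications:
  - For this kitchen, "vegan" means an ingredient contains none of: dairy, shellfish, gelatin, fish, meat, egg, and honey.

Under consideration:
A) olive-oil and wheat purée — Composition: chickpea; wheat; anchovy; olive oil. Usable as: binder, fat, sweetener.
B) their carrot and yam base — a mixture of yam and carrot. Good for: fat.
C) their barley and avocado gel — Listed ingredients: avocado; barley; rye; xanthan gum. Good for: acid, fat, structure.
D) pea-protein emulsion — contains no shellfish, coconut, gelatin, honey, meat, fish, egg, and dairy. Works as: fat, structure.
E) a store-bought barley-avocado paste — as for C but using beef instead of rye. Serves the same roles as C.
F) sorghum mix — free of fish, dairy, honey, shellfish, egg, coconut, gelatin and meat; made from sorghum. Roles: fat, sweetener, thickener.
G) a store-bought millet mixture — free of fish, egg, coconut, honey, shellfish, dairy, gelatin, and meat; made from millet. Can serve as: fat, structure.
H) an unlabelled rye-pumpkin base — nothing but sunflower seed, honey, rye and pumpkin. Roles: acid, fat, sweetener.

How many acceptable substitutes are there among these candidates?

A: has anchovy, so not vegan — out
B: vegan, no coconut — valid
C: vegan, no coconut — valid
D: all constraints satisfied — OK
E: has beef, so not vegan — no
F: vegan, no coconut — valid
G: works as a fat, no coconut, vegan — valid
H: has honey, so not vegan — reject

5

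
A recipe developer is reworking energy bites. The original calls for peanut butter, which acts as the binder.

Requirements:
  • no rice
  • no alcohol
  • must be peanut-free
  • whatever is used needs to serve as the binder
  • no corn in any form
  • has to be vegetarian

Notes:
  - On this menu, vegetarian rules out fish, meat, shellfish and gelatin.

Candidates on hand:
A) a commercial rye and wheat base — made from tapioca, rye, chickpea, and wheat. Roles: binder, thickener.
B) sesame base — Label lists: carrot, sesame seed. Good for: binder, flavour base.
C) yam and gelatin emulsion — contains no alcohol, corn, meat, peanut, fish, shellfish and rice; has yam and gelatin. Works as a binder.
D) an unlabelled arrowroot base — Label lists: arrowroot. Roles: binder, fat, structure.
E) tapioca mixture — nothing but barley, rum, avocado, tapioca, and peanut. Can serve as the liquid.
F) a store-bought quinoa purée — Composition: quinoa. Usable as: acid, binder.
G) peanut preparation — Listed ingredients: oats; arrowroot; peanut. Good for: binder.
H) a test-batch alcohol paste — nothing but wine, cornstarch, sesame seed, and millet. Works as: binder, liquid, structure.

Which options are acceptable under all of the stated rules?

A: nothing on the exclusion list — valid
B: only sesame seed and carrot; none excluded — valid
C: has gelatin, so not vegetarian — no
D: only arrowroot; none excluded — OK
E: not usable as a binder; has rum, so not alcohol-free (and 1 more) — reject
F: no rice, no alcohol — keep
G: has peanut, so not peanut-free — no
H: has wine, so not alcohol-free; has cornstarch, so not corn-free — out

A, B, D, F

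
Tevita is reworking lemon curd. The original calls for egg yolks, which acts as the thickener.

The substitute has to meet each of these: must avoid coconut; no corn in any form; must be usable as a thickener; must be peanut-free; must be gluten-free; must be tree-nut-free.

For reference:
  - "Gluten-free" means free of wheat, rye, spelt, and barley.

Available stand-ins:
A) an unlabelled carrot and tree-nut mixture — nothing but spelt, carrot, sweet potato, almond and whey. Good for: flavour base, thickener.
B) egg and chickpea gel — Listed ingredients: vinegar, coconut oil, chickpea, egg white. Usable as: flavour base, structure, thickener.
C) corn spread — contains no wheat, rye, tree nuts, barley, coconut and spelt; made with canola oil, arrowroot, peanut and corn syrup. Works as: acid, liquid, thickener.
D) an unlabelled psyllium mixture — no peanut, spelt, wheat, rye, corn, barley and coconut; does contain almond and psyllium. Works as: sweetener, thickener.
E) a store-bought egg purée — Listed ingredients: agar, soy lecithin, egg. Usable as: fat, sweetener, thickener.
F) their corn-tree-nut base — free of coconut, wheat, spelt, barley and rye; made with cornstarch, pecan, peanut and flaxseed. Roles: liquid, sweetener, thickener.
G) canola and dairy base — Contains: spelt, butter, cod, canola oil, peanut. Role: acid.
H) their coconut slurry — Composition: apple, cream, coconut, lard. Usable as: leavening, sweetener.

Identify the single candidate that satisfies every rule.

A: has spelt, so not gluten-free; has almond, so not tree-nut-free — no
B: has coconut oil, so not coconut-free — no
C: has corn syrup, so not corn-free; has peanut, so not peanut-free — reject
D: has almond, so not tree-nut-free — out
E: only egg, soy lecithin and agar; none excluded — keep
F: has cornstarch, so not corn-free; has pecan, so not tree-nut-free (and 1 more) — reject
G: not usable as a thickener; has spelt, so not gluten-free (and 1 more) — reject
H: not usable as a thickener; has coconut, so not coconut-free — reject

E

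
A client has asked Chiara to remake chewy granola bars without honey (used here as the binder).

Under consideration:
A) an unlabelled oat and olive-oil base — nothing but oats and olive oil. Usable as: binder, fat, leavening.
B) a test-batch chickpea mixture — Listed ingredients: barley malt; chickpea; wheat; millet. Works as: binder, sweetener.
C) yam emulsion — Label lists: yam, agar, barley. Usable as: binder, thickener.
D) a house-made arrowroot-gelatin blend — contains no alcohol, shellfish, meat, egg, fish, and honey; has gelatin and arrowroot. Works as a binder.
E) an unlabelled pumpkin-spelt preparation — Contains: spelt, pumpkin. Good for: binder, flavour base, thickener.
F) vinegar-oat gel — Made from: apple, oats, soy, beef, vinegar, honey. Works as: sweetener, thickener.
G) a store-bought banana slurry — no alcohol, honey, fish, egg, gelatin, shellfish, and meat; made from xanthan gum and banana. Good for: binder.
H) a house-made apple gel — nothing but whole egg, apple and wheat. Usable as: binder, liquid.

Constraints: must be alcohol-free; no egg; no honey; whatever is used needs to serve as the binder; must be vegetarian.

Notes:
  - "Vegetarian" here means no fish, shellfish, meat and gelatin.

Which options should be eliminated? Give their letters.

A: only oats and olive oil; none excluded — OK
B: barley malt and wheat etc. — none of it excluded — OK
C: only barley, yam and agar; none excluded — valid
D: has gelatin, so not vegetarian — reject
E: only spelt and pumpkin; none excluded — OK
F: not usable as a binder; has beef, so not vegetarian (and 1 more) — no
G: no egg, vegetarian — OK
H: has whole egg, so not egg-free — out

D, F, H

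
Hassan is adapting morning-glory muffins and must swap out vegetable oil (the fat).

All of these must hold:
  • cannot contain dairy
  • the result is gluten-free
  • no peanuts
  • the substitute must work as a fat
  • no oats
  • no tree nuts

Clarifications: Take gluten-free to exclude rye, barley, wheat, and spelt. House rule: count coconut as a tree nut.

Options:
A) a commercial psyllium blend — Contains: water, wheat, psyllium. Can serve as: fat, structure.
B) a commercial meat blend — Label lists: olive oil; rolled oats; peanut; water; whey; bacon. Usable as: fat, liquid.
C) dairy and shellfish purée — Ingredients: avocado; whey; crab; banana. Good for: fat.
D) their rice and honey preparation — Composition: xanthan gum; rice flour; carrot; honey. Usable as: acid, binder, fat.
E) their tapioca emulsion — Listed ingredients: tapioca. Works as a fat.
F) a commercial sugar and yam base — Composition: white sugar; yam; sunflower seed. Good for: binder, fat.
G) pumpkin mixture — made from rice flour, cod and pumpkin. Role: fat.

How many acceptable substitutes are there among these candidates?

A: has wheat, so not gluten-free — out
B: has peanut, so not peanut-free; has whey, so not dairy-free (and 1 more) — out
C: has whey, so not dairy-free — out
D: honey and rice flour etc. — none of it excluded — keep
E: only tapioca; none excluded — valid
F: no peanut, tree-nut-free — valid
G: all constraints satisfied — keep

4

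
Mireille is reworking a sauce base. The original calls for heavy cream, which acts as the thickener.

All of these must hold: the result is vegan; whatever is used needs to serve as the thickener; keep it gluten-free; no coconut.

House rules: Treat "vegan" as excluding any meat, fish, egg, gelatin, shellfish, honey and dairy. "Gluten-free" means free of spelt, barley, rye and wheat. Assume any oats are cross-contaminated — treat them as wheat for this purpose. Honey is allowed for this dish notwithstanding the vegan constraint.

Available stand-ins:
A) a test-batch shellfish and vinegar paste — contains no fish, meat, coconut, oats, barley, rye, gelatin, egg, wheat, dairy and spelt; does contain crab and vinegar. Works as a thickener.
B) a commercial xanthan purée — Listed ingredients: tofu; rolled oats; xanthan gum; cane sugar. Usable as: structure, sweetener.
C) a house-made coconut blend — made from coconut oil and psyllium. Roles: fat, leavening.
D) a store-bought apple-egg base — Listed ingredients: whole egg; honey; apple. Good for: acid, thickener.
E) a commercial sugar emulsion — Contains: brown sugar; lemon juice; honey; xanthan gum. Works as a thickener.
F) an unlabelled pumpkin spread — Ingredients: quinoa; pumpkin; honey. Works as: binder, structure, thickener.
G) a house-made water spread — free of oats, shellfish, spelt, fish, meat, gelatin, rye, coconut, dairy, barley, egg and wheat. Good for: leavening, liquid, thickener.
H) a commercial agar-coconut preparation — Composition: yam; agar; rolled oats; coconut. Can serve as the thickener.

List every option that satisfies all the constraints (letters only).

A: has crab, so not vegan — reject
B: not usable as a thickener; has rolled oats, so not gluten-free — reject
C: not usable as a thickener; has coconut oil, so not coconut-free — reject
D: has whole egg, so not vegan — reject
E: honey is permitted under the vegan carve-out; nothing else excluded — OK
F: honey is permitted under the vegan carve-out; nothing else excluded — OK
G: vegan, no coconut — valid
H: has rolled oats, so not gluten-free; has coconut, so not coconut-free — reject

E, F, G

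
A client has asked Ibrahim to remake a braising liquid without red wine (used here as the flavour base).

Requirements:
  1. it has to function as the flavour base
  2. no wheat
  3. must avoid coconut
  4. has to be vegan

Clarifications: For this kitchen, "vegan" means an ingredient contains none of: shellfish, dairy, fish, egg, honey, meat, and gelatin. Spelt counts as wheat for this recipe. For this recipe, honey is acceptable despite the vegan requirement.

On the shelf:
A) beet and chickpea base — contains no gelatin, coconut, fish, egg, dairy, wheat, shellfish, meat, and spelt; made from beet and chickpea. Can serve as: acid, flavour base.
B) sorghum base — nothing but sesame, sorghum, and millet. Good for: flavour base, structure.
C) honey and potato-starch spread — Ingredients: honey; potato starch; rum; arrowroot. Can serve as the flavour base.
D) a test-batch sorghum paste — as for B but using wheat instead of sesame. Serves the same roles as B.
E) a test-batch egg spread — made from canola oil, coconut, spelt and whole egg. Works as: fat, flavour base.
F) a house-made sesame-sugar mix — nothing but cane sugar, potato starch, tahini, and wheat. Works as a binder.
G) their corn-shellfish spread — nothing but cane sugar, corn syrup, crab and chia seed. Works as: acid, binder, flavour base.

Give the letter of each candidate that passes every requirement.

A, B, C

A: works as a flavour base, no coconut, wheat-free — valid
B: every rule checks out — keep
C: honey is permitted under the vegan carve-out; nothing else excluded — valid
D: has wheat, so not wheat-free — no
E: has whole egg, so not vegan; has coconut, so not coconut-free (and 1 more) — reject
F: not usable as a flavour base; has wheat, so not wheat-free — reject
G: has crab, so not vegan — out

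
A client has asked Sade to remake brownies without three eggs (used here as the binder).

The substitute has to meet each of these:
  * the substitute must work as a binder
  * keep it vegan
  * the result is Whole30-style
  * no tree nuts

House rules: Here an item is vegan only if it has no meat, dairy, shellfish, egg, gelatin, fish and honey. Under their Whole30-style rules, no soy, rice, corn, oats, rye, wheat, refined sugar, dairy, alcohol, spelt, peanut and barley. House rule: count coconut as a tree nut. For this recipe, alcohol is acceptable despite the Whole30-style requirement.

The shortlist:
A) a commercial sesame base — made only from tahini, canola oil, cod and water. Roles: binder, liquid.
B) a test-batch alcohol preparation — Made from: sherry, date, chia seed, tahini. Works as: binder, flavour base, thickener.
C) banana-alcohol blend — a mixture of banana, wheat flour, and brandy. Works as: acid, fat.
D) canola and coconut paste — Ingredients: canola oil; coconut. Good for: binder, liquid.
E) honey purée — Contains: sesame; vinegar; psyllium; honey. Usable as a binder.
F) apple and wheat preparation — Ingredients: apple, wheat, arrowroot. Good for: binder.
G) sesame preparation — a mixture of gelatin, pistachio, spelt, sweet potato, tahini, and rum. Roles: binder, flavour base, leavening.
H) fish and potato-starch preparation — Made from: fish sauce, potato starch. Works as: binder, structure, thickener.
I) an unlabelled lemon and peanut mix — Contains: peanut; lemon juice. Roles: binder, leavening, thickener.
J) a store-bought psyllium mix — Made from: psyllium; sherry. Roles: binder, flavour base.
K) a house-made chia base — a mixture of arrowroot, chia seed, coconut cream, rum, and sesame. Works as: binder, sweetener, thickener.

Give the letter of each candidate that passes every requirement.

A: has cod, so not vegan — reject
B: alcohol is permitted under the Whole30-style carve-out; nothing else excluded — valid
C: not usable as a binder; has wheat flour, so not Whole30-style — reject
D: has coconut, so not tree-nut-free — out
E: has honey, so not vegan — reject
F: has wheat, so not Whole30-style — out
G: has gelatin, so not vegan; has spelt, so not Whole30-style (and 1 more) — no
H: has fish sauce, so not vegan — reject
I: has peanut, so not Whole30-style — out
J: alcohol is permitted under the Whole30-style carve-out; nothing else excluded — keep
K: has coconut cream, so not tree-nut-free — reject

B, J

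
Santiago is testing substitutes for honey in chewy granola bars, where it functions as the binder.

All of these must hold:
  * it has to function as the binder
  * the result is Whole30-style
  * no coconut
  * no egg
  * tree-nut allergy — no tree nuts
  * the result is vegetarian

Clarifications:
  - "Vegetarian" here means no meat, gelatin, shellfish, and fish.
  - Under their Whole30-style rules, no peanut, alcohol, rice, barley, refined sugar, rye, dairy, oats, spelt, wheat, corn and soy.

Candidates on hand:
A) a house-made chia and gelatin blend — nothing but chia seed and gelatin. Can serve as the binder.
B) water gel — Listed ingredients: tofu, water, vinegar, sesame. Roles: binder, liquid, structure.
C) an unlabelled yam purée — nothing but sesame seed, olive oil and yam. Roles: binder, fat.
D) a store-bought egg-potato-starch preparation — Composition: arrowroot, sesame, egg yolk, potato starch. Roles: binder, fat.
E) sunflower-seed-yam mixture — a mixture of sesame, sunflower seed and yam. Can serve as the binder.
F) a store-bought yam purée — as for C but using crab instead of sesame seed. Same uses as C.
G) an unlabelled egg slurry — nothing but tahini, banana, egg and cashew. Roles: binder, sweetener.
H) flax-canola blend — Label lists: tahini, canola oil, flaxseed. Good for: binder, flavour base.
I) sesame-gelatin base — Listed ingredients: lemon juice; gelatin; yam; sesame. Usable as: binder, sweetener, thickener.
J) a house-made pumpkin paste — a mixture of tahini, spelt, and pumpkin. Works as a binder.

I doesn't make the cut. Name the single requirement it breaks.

usable as a binder: satisfied
vegetarian: has gelatin — fails
Whole30-style: satisfied
egg-free: satisfied
coconut-free: satisfied
tree-nut-free: satisfied

vegetarian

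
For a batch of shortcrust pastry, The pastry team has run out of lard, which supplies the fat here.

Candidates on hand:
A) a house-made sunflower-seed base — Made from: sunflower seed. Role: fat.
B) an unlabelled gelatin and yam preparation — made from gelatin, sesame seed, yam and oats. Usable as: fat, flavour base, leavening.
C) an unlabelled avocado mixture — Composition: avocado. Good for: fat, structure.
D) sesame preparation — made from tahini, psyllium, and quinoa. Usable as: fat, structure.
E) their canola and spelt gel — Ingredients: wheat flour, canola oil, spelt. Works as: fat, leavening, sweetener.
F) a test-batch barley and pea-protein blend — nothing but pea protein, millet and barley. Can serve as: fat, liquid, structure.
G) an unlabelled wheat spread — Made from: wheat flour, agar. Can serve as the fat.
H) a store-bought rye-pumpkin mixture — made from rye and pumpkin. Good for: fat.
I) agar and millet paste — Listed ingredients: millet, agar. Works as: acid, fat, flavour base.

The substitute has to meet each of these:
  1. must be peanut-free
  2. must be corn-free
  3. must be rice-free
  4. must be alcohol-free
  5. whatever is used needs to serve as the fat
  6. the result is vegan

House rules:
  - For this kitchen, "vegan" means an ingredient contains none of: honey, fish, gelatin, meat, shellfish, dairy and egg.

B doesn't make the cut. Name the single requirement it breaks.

usable as a fat: satisfied
vegan: has gelatin — fails
alcohol-free: satisfied
corn-free: satisfied
peanut-free: satisfied
rice-free: satisfied

vegan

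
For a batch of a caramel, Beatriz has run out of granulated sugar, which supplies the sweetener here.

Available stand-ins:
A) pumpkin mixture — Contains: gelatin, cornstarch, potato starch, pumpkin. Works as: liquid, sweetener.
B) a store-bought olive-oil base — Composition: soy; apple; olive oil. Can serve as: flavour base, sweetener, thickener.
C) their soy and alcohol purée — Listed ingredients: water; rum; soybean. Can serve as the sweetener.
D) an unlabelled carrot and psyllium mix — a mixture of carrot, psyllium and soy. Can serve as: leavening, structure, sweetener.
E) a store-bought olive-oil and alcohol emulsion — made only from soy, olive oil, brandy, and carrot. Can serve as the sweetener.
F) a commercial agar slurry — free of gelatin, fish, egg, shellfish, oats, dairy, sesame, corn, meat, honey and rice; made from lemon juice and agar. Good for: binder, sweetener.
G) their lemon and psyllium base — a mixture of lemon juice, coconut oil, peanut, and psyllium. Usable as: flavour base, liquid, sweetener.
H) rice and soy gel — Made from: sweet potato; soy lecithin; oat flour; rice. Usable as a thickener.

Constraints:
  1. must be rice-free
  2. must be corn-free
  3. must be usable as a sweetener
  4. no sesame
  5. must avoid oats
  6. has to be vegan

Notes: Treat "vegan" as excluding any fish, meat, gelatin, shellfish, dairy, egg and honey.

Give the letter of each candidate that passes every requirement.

B, C, D, E, F, G

A: has gelatin, so not vegan; has cornstarch, so not corn-free — out
B: only soy, apple, and olive oil; none excluded — keep
C: all constraints satisfied — valid
D: only soy, psyllium, and carrot; none excluded — OK
E: brandy and soy etc. — none of it excluded — keep
F: no sesame, no corn — keep
G: no corn, vegan — OK
H: not usable as a sweetener; has oat flour, so not oat-free (and 1 more) — reject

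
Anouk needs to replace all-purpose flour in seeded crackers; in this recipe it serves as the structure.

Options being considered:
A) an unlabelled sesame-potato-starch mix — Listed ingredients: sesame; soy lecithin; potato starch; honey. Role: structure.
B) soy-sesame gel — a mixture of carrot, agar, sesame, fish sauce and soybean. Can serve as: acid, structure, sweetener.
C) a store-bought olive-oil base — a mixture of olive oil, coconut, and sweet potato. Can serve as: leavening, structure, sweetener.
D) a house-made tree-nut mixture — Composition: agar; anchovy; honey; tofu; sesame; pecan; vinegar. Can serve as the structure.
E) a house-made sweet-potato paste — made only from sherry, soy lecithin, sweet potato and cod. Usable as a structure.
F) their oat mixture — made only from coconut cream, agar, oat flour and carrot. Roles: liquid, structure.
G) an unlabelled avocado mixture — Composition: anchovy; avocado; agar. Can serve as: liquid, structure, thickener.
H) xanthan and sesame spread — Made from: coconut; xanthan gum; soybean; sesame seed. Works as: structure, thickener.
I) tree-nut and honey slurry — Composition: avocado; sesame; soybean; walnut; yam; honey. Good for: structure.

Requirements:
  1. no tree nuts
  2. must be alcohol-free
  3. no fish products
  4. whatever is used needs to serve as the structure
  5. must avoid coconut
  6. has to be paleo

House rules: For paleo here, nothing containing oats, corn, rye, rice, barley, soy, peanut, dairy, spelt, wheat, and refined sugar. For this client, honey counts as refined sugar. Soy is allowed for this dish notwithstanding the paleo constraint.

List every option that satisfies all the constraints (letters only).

none

A: has honey, so not paleo — reject
B: has fish sauce, so not fish-free — reject
C: has coconut, so not coconut-free — no
D: has honey, so not paleo; has anchovy, so not fish-free (and 1 more) — out
E: has cod, so not fish-free; has sherry, so not alcohol-free — no
F: has oat flour, so not paleo; has coconut cream, so not coconut-free — no
G: has anchovy, so not fish-free — reject
H: has coconut, so not coconut-free — out
I: has honey, so not paleo; has walnut, so not tree-nut-free — no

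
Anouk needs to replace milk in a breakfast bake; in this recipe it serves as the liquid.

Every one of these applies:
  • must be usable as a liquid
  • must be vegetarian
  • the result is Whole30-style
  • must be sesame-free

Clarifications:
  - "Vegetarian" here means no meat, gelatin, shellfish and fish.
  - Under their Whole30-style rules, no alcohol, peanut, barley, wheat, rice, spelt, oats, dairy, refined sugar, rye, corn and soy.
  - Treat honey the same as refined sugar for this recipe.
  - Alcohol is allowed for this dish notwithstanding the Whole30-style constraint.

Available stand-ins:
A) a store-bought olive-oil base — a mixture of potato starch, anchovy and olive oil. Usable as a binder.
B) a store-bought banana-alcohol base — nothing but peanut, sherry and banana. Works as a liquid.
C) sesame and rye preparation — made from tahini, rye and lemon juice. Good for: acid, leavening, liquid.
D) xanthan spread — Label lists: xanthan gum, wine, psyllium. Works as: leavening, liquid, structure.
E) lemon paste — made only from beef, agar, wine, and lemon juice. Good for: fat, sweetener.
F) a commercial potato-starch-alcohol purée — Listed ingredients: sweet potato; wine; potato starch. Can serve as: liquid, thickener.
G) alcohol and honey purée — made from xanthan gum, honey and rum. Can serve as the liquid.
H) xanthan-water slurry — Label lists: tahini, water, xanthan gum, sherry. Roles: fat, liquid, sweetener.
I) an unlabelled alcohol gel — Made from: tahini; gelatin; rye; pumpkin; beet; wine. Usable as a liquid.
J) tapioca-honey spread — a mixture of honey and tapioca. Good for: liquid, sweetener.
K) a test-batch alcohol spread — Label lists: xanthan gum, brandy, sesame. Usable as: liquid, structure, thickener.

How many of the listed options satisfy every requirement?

A: not usable as a liquid; has anchovy, so not vegetarian — reject
B: has peanut, so not Whole30-style — out
C: has rye, so not Whole30-style; has tahini, so not sesame-free — no
D: alcohol is permitted under the Whole30-style carve-out; nothing else excluded — keep
E: not usable as a liquid; has beef, so not vegetarian — out
F: alcohol is permitted under the Whole30-style carve-out; nothing else excluded — keep
G: has honey, so not Whole30-style — no
H: has tahini, so not sesame-free — out
I: has gelatin, so not vegetarian; has rye, so not Whole30-style (and 1 more) — reject
J: has honey, so not Whole30-style — no
K: has sesame, so not sesame-free — reject

2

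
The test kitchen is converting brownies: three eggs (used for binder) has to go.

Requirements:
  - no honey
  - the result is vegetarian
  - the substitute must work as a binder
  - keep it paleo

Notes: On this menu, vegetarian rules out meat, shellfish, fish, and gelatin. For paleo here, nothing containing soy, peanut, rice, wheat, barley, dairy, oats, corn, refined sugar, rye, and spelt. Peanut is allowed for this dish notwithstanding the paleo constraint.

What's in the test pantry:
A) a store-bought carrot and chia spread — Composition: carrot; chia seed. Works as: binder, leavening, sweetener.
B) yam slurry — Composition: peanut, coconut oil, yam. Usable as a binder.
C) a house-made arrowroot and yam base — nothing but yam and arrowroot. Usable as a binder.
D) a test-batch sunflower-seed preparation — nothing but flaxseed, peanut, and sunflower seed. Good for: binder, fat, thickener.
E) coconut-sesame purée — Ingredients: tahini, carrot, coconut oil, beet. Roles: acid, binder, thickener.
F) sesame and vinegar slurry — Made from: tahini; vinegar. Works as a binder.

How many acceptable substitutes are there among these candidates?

A: only chia seed and carrot; none excluded — keep
B: peanut is permitted under the paleo carve-out; nothing else excluded — valid
C: only arrowroot and yam; none excluded — OK
D: peanut is permitted under the paleo carve-out; nothing else excluded — keep
E: works as a binder, vegetarian, no honey — OK
F: only tahini and vinegar; none excluded — OK

6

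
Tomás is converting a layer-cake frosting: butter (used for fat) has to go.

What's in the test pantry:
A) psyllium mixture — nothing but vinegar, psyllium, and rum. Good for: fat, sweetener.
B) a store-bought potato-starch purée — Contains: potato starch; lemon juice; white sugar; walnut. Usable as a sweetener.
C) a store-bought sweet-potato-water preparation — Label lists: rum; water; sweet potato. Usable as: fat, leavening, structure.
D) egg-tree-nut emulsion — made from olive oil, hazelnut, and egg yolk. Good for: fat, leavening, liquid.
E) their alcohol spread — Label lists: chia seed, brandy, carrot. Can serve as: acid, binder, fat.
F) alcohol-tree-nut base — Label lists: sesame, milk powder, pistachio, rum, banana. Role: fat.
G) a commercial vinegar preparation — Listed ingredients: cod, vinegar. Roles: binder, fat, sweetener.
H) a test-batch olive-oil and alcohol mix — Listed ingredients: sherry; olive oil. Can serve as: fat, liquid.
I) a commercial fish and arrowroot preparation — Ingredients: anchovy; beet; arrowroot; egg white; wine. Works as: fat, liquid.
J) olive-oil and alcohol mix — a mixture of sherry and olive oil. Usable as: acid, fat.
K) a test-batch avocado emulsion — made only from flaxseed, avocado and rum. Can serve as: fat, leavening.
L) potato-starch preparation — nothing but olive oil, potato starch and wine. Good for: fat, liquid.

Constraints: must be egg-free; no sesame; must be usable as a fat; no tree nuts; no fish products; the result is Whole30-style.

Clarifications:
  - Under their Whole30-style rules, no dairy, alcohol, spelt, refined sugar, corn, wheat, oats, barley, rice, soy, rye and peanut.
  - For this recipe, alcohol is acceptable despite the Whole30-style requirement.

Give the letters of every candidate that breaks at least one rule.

B, D, F, G, I

A: alcohol is permitted under the Whole30-style carve-out; nothing else excluded — valid
B: not usable as a fat; has white sugar, so not Whole30-style (and 1 more) — reject
C: alcohol is permitted under the Whole30-style carve-out; nothing else excluded — valid
D: has hazelnut, so not tree-nut-free; has egg yolk, so not egg-free — no
E: alcohol is permitted under the Whole30-style carve-out; nothing else excluded — keep
F: has milk powder, so not Whole30-style; has pistachio, so not tree-nut-free (and 1 more) — reject
G: has cod, so not fish-free — reject
H: alcohol is permitted under the Whole30-style carve-out; nothing else excluded — valid
I: has anchovy, so not fish-free; has egg white, so not egg-free — out
J: alcohol is permitted under the Whole30-style carve-out; nothing else excluded — valid
K: alcohol is permitted under the Whole30-style carve-out; nothing else excluded — valid
L: alcohol is permitted under the Whole30-style carve-out; nothing else excluded — keep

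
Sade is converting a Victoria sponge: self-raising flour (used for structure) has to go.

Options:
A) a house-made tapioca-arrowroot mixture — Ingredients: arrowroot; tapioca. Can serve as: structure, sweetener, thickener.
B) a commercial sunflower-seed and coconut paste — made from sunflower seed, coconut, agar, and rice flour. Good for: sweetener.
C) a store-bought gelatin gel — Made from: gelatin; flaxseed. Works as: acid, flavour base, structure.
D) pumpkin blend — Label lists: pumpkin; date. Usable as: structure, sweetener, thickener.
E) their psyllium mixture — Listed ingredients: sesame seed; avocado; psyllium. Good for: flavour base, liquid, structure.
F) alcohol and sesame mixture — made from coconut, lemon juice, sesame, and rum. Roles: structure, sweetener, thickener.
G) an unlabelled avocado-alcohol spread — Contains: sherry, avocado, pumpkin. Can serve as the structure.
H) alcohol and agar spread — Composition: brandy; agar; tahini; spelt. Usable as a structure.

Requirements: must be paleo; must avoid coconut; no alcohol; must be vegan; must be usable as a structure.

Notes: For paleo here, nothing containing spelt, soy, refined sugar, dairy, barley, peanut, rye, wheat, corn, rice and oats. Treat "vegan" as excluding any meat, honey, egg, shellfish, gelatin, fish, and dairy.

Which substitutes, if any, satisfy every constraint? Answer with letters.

A: vegan, no alcohol — OK
B: not usable as a structure; has rice flour, so not paleo (and 1 more) — out
C: has gelatin, so not vegan — out
D: only pumpkin and date; none excluded — keep
E: works as a structure, paleo, no coconut — valid
F: has coconut, so not coconut-free; has rum, so not alcohol-free — no
G: has sherry, so not alcohol-free — reject
H: has spelt, so not paleo; has brandy, so not alcohol-free — reject

A, D, E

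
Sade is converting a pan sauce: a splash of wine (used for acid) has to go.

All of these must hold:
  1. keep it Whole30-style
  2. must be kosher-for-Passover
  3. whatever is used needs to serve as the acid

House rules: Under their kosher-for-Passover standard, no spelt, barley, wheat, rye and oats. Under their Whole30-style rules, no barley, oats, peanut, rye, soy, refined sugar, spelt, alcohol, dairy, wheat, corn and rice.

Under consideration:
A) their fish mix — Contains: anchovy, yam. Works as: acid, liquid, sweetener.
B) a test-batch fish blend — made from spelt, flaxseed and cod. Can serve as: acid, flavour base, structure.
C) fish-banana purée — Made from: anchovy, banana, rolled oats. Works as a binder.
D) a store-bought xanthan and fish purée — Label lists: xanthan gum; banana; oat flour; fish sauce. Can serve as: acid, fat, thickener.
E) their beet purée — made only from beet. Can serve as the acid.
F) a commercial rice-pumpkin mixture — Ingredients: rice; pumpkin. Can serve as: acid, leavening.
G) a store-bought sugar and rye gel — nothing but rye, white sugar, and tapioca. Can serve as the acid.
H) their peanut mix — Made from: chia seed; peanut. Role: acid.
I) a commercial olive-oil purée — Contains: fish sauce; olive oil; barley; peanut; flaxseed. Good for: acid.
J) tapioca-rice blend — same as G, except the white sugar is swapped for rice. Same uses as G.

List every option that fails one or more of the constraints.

B, C, D, F, G, H, I, J

A: only anchovy and yam; none excluded — OK
B: has spelt, so not kosher-for-Passover; has spelt, so not Whole30-style — out
C: not usable as an acid; has rolled oats, so not kosher-for-Passover (and 1 more) — no
D: has oat flour, so not kosher-for-Passover; has oat flour, so not Whole30-style — reject
E: every rule checks out — valid
F: has rice, so not Whole30-style — no
G: has rye, so not kosher-for-Passover; has rye, so not Whole30-style — reject
H: has peanut, so not Whole30-style — out
I: has barley, so not kosher-for-Passover; has barley, so not Whole30-style — reject
J: has rye, so not kosher-for-Passover; has rice, so not Whole30-style — no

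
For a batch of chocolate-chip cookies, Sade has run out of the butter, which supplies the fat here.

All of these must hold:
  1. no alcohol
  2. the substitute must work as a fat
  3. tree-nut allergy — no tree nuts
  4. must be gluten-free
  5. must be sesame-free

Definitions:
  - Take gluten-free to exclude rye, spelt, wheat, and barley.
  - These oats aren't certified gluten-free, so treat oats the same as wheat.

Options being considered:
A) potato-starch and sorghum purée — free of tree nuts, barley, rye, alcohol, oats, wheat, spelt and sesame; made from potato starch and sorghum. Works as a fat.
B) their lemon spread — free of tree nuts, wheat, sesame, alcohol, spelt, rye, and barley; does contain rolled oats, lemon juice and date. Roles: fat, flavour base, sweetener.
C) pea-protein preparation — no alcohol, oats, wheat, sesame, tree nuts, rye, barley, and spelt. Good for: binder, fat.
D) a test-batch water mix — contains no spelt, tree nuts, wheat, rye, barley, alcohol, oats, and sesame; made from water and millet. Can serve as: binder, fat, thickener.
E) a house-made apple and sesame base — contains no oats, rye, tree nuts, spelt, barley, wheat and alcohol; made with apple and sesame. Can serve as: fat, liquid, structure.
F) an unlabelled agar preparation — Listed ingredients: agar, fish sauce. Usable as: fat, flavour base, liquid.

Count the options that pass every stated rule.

4

A: all constraints satisfied — OK
B: has rolled oats, so not gluten-free — out
C: all constraints satisfied — keep
D: no alcohol, gluten-free — OK
E: has sesame, so not sesame-free — reject
F: no sesame, gluten-free — OK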